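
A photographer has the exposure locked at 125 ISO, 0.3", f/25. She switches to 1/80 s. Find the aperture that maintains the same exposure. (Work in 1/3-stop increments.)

f/5

Shutter speed: 0.3 → 1/4 → 1/5 → 1/6 → 1/8 → 1/10 → 1/13 → 1/15 → 1/20 → 1/25 → 1/30 → 1/40 → 1/50 → 1/60 → 1/80 — 4 2/3 stops faster (darker).
Need 4 2/3 stops brighter from the aperture: f/25 → f/22 → f/20 → f/18 → f/16 → f/14 → f/13 → f/11 → f/10 → f/9 → f/8 → f/7.1 → f/6.3 → f/5.6 → f/5.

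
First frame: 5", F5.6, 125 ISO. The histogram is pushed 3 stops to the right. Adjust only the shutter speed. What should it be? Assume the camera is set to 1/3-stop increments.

0.6 s

Overexposed by 3 stops → need 3 stops darker.
Shutter speed: 5 → 4 → 3.2 → 2.5 → 2 → 1.6 → 1.3 → 1 → 0.8 → 0.6.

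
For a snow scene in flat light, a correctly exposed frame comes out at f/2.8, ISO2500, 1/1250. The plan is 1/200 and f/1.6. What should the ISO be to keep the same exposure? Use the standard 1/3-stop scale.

Shutter speed: 1/1250 → 1/1000 → 1/800 → 1/640 → 1/500 → 1/400 → 1/320 → 1/250 → 1/200 — 2 2/3 stops longer (brighter).
Aperture: f/2.8 → f/2.5 → f/2.2 → f/2 → f/1.8 → f/1.6 — 1 2/3 stops opened up (brighter).
Net change so far: 4 1/3 stops brighter. Offset with the ISO: 2500 → 2000 → 1600 → 1250 → 1000 → 800 → 640 → 500 → 400 → 320 → 250 → 200 → 160 → 125.

ISO 125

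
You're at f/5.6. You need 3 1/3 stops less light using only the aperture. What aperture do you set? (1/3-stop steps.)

Aperture: f/5.6 → f/6.3 → f/7.1 → f/8 → f/9 → f/10 → f/11 → f/13 → f/14 → f/16 → f/18 — 3 1/3 stops narrower (darker).

f/18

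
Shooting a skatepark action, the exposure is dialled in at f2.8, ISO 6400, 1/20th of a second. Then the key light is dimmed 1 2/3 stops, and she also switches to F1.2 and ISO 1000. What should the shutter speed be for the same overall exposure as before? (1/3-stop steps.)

1/5s

Scene light: 1 2/3 stops darker.
Aperture: f/2.8 → f/2.5 → f/2.2 → f/2 → f/1.8 → f/1.6 → f/1.4 → f/1.2 — 2 1/3 stops larger aperture (brighter).
ISO: 6400 → 5000 → 4000 → 3200 → 2500 → 2000 → 1600 → 1250 → 1000 — 2 2/3 stops dropped (darker).
Net so far: 2 stops darker. Shutter speed: 1/20 → 1/15 → 1/13 → 1/10 → 1/8 → 1/6 → 1/5.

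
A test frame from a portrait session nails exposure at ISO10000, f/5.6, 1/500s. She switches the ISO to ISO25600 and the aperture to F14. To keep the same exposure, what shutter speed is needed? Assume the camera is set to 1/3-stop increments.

ISO: 10000 → 12800 → 16000 → 20000 → 25600 — 1 1/3 stops higher (brighter).
Aperture: f/5.6 → f/6.3 → f/7.1 → f/8 → f/9 → f/10 → f/11 → f/13 → f/14 — 2 2/3 stops stopped down (darker).
Net change so far: 1 1/3 stops darker. Offset with the shutter speed: 1/500 → 1/400 → 1/320 → 1/250 → 1/200.

1/200s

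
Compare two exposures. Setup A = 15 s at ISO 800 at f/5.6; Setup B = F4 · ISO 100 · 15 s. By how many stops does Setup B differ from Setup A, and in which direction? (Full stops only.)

2 stops darker

Aperture: f/5.6 → f/4 — 1 stop larger aperture (brighter).
Shutter speed: unchanged.
ISO: 800 → 400 → 200 → 100 — 3 stops dropped (darker).
Net: +1 −3 = −2 stops.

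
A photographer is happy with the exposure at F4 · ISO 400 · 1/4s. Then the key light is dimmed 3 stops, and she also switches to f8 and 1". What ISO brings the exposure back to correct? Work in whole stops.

Scene light: 3 stops darker.
Aperture: f/4 → f/5.6 → f/8 — 2 stops narrower (darker).
Shutter speed: 1/4 → 1/2 → 1 — 2 stops slower (brighter).
Net so far: 3 stops darker. ISO: 400 → 800 → 1600 → 3200.

ISO 3200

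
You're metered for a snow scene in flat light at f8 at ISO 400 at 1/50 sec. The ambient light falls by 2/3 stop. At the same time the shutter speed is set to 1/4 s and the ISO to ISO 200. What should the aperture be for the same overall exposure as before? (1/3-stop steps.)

f/16

Scene light: 2/3 stop darker.
Shutter speed: 1/50 → 1/40 → 1/30 → 1/25 → 1/20 → 1/15 → 1/13 → 1/10 → 1/8 → 1/6 → 1/5 → 1/4 — 3 2/3 stops longer (brighter).
ISO: 400 → 320 → 250 → 200 — 1 stop lower (darker).
Net so far: 2 stops brighter. Aperture: f/8 → f/9 → f/10 → f/11 → f/13 → f/14 → f/16.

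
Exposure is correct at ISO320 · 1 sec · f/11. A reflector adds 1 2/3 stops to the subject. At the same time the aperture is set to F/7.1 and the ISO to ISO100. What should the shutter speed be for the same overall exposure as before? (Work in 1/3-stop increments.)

0.4 s

Scene light: 1 2/3 stops brighter.
Aperture: f/11 → f/10 → f/9 → f/8 → f/7.1 — 1 1/3 stops larger aperture (brighter).
ISO: 320 → 250 → 200 → 160 → 125 → 100 — 1 2/3 stops dropped (darker).
Net so far: 1 1/3 stops brighter. Shutter speed: 1 → 0.8 → 0.6 → 0.5 → 0.4.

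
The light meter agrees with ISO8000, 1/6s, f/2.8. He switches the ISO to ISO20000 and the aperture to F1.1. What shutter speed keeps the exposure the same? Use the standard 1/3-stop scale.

1/100s

ISO: 8000 → 10000 → 12800 → 16000 → 20000 — 1 1/3 stops higher (brighter).
Aperture: f/2.8 → f/2.5 → f/2.2 → f/2 → f/1.8 → f/1.6 → f/1.4 → f/1.2 → f/1.1 — 2 2/3 stops opened up (brighter).
Net change so far: 4 stops brighter. Offset with the shutter speed: 1/6 → 1/8 → 1/10 → 1/13 → 1/15 → 1/20 → 1/25 → 1/30 → 1/40 → 1/50 → 1/60 → 1/80 → 1/100.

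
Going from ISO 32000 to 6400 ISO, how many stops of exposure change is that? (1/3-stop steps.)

32000 → 25600 → 20000 → 16000 → 12800 → 10000 → 8000 → 6400 — count the steps: 7 third-stops = 2 1/3 stops.

2 1/3 stops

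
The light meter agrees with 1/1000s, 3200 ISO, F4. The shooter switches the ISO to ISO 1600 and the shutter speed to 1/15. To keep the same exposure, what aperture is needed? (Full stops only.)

ISO: 3200 → 1600 — 1 stop lower (darker).
Shutter speed: 1/1000 → 1/500 → 1/250 → 1/125 → 1/60 → 1/30 → 1/15 — 6 stops longer (brighter).
Net change so far: 5 stops brighter. Offset with the aperture: f/4 → f/5.6 → f/8 → f/11 → f/16 → f/22.

f/22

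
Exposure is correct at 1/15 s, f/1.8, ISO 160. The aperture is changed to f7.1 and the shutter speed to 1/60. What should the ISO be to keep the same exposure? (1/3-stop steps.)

ISO 10000

Aperture: f/1.8 → f/2 → f/2.2 → f/2.5 → f/2.8 → f/3.2 → f/3.5 → f/4 → f/4.5 → f/5 → f/5.6 → f/6.3 → f/7.1 — 4 stops stopped down (darker).
Shutter speed: 1/15 → 1/20 → 1/25 → 1/30 → 1/40 → 1/50 → 1/60 — 2 stops faster (darker).
Net change so far: 6 stops darker. Offset with the ISO: 160 → 200 → 250 → 320 → 400 → 500 → 640 → 800 → 1000 → 1250 → 1600 → 2000 → 2500 → 3200 → 4000 → 5000 → 6400 → 8000 → 10000.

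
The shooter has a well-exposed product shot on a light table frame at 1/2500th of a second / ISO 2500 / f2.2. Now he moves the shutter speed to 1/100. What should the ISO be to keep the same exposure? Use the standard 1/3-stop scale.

Shutter speed: 1/2500 → 1/2000 → 1/1600 → 1/1250 → 1/1000 → 1/800 → 1/640 → 1/500 → 1/400 → 1/320 → 1/250 → 1/200 → 1/160 → 1/125 → 1/100 — 4 2/3 stops slower (brighter).
Need 4 2/3 stops darker from the ISO: 2500 → 2000 → 1600 → 1250 → 1000 → 800 → 640 → 500 → 400 → 320 → 250 → 200 → 160 → 125 → 100.

ISO 100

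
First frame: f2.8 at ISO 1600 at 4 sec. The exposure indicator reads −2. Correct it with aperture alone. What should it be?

f/1.4

Underexposed by 2 stops → need 2 stops brighter.
Aperture: f/2.8 → f/2 → f/1.4.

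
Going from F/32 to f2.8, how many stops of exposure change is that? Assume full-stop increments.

f/32 → f/22 → f/16 → f/11 → f/8 → f/5.6 → f/4 → f/2.8 — count the steps: 7 stops.

7 stops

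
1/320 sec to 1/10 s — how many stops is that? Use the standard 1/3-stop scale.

1/320 → 1/250 → 1/200 → 1/160 → 1/125 → 1/100 → 1/80 → 1/60 → 1/50 → 1/40 → 1/30 → 1/25 → 1/20 → 1/15 → 1/13 → 1/10 — count the steps: 15 third-stops = 5 stops.

5 stops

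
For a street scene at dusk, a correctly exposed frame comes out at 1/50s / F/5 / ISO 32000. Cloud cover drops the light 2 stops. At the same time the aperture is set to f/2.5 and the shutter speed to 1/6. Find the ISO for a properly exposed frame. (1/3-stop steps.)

ISO 4000

Scene light: 2 stops darker.
Aperture: f/5 → f/4.5 → f/4 → f/3.5 → f/3.2 → f/2.8 → f/2.5 — 2 stops larger aperture (brighter).
Shutter speed: 1/50 → 1/40 → 1/30 → 1/25 → 1/20 → 1/15 → 1/13 → 1/10 → 1/8 → 1/6 — 3 stops slower (brighter).
Net so far: 3 stops brighter. ISO: 32000 → 25600 → 20000 → 16000 → 12800 → 10000 → 8000 → 6400 → 5000 → 4000.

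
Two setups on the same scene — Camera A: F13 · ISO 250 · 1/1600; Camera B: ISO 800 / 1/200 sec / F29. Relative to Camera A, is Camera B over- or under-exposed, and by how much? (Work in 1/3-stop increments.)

Aperture: f/13 → f/14 → f/16 → f/18 → f/20 → f/22 → f/25 → f/29 — 2 1/3 stops narrower (darker).
Shutter speed: 1/1600 → 1/1250 → 1/1000 → 1/800 → 1/640 → 1/500 → 1/400 → 1/320 → 1/250 → 1/200 — 3 stops longer (brighter).
ISO: 250 → 320 → 400 → 500 → 640 → 800 — 1 2/3 stops raised (brighter).
Net: −2 1/3 +3 +1 2/3 = +2 1/3 stops.

2 1/3 stops brighter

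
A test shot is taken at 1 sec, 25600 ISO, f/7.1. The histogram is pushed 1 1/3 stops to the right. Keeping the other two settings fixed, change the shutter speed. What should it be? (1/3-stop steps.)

0.4 s

Overexposed by 1 1/3 stops → need 1 1/3 stops darker.
Shutter speed: 1 → 0.8 → 0.6 → 0.5 → 0.4.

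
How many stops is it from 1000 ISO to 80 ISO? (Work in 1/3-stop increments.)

1000 → 800 → 640 → 500 → 400 → 320 → 250 → 200 → 160 → 125 → 100 → 80 — count the steps: 11 third-stops = 3 2/3 stops.

3 2/3 stops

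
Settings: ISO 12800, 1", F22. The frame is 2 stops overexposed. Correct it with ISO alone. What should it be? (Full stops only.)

ISO 3200

Overexposed by 2 stops → need 2 stops darker.
ISO: 12800 → 6400 → 3200.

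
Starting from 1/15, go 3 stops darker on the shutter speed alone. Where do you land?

Shutter speed: 1/15 → 1/30 → 1/60 → 1/125 — 3 stops shorter (darker).

1/125s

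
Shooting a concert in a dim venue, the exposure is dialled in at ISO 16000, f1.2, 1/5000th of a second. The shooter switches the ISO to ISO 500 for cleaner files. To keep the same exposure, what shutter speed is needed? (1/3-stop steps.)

ISO: 16000 → 12800 → 10000 → 8000 → 6400 → 5000 → 4000 → 3200 → 2500 → 2000 → 1600 → 1250 → 1000 → 800 → 640 → 500 — 5 stops lower (darker).
Need 5 stops brighter from the shutter speed: 1/5000 → 1/4000 → 1/3200 → 1/2500 → 1/2000 → 1/1600 → 1/1250 → 1/1000 → 1/800 → 1/640 → 1/500 → 1/400 → 1/320 → 1/250 → 1/200 → 1/160.

1/160s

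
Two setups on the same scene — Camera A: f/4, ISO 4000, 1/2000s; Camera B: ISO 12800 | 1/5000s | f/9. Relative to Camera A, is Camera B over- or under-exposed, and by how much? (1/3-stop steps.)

2 stops darker

Aperture: f/4 → f/4.5 → f/5 → f/5.6 → f/6.3 → f/7.1 → f/8 → f/9 — 2 1/3 stops smaller aperture (darker).
Shutter speed: 1/2000 → 1/2500 → 1/3200 → 1/4000 → 1/5000 — 1 1/3 stops shorter (darker).
ISO: 4000 → 5000 → 6400 → 8000 → 10000 → 12800 — 1 2/3 stops higher (brighter).
Net: −2 1/3 −1 1/3 +1 2/3 = −2 stops.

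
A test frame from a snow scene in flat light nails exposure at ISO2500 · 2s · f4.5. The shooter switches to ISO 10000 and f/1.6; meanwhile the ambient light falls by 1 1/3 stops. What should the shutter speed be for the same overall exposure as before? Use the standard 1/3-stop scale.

1/6s

Scene light: 1 1/3 stops darker.
ISO: 2500 → 3200 → 4000 → 5000 → 6400 → 8000 → 10000 — 2 stops raised (brighter).
Aperture: f/4.5 → f/4 → f/3.5 → f/3.2 → f/2.8 → f/2.5 → f/2.2 → f/2 → f/1.8 → f/1.6 — 3 stops wider (brighter).
Net so far: 3 2/3 stops brighter. Shutter speed: 2 → 1.6 → 1.3 → 1 → 0.8 → 0.6 → 0.5 → 0.4 → 0.3 → 1/4 → 1/5 → 1/6.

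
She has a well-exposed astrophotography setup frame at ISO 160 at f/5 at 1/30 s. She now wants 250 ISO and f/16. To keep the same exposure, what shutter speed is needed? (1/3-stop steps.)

1/5s

ISO: 160 → 200 → 250 — 2/3 stop raised (brighter).
Aperture: f/5 → f/5.6 → f/6.3 → f/7.1 → f/8 → f/9 → f/10 → f/11 → f/13 → f/14 → f/16 — 3 1/3 stops narrower (darker).
Net change so far: 2 2/3 stops darker. Offset with the shutter speed: 1/30 → 1/25 → 1/20 → 1/15 → 1/13 → 1/10 → 1/8 → 1/6 → 1/5.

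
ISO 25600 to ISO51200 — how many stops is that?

1 stop

25600 → 51200 — count the steps: 1 stop.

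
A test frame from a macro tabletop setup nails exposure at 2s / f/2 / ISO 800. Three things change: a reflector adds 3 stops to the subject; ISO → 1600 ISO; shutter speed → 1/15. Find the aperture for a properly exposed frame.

f/1.4

Scene light: 3 stops brighter.
ISO: 800 → 1600 — 1 stop raised (brighter).
Shutter speed: 2 → 1 → 1/2 → 1/4 → 1/8 → 1/15 — 5 stops shorter (darker).
Net so far: 1 stop darker. Aperture: f/2 → f/1.4.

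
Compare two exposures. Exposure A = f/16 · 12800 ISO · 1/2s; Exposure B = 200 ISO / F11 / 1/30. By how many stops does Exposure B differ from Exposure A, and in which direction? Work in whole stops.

9 stops darker

Aperture: f/16 → f/11 — 1 stop wider (brighter).
Shutter speed: 1/2 → 1/4 → 1/8 → 1/15 → 1/30 — 4 stops shorter (darker).
ISO: 12800 → 6400 → 3200 → 1600 → 800 → 400 → 200 — 6 stops lower (darker).
Net: +1 −4 −6 = −9 stops.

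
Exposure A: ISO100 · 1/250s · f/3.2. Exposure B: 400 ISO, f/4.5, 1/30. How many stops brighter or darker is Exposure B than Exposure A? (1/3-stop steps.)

Aperture: f/3.2 → f/3.5 → f/4 → f/4.5 — 1 stop stopped down (darker).
Shutter speed: 1/250 → 1/200 → 1/160 → 1/125 → 1/100 → 1/80 → 1/60 → 1/50 → 1/40 → 1/30 — 3 stops slower (brighter).
ISO: 100 → 125 → 160 → 200 → 250 → 320 → 400 — 2 stops raised (brighter).
Net: −1 +3 +2 = +4 stops.

4 stops brighter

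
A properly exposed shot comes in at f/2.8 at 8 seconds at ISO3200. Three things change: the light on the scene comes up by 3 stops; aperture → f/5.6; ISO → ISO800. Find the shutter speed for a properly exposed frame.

Scene light: 3 stops brighter.
Aperture: f/2.8 → f/4 → f/5.6 — 2 stops stopped down (darker).
ISO: 3200 → 1600 → 800 — 2 stops lower (darker).
Net so far: 1 stop darker. Shutter speed: 8 → 15.

15 s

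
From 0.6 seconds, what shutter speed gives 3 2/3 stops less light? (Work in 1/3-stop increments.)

1/20s

Shutter speed: 0.6 → 0.5 → 0.4 → 0.3 → 1/4 → 1/5 → 1/6 → 1/8 → 1/10 → 1/13 → 1/15 → 1/20 — 3 2/3 stops shorter (darker).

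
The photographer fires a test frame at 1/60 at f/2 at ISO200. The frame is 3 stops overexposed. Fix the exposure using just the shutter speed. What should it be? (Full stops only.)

1/500s

Overexposed by 3 stops → need 3 stops darker.
Shutter speed: 1/60 → 1/125 → 1/250 → 1/500.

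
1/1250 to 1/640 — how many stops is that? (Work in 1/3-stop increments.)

1/1250 → 1/1000 → 1/800 → 1/640 — count the steps: 3 third-stops = 1 stop.

1 stop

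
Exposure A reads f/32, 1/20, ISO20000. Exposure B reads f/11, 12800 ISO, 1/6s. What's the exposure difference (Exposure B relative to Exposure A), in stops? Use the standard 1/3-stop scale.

4 stops brighter

Aperture: f/32 → f/29 → f/25 → f/22 → f/20 → f/18 → f/16 → f/14 → f/13 → f/11 — 3 stops wider (brighter).
Shutter speed: 1/20 → 1/15 → 1/13 → 1/10 → 1/8 → 1/6 — 1 2/3 stops longer (brighter).
ISO: 20000 → 16000 → 12800 — 2/3 stop dropped (darker).
Net: +3 +1 2/3 −2/3 = +4 stops.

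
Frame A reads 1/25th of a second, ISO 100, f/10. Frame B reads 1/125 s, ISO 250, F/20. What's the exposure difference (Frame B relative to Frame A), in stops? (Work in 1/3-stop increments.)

Aperture: f/10 → f/11 → f/13 → f/14 → f/16 → f/18 → f/20 — 2 stops stopped down (darker).
Shutter speed: 1/25 → 1/30 → 1/40 → 1/50 → 1/60 → 1/80 → 1/100 → 1/125 — 2 1/3 stops faster (darker).
ISO: 100 → 125 → 160 → 200 → 250 — 1 1/3 stops raised (brighter).
Net: −2 −2 1/3 +1 1/3 = −3 stops.

3 stops darker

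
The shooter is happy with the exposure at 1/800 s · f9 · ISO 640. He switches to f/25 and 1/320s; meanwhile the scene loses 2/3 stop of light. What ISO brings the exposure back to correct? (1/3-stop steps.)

Scene light: 2/3 stop darker.
Aperture: f/9 → f/10 → f/11 → f/13 → f/14 → f/16 → f/18 → f/20 → f/22 → f/25 — 3 stops stopped down (darker).
Shutter speed: 1/800 → 1/640 → 1/500 → 1/400 → 1/320 — 1 1/3 stops slower (brighter).
Net so far: 2 1/3 stops darker. ISO: 640 → 800 → 1000 → 1250 → 1600 → 2000 → 2500 → 3200.

ISO 3200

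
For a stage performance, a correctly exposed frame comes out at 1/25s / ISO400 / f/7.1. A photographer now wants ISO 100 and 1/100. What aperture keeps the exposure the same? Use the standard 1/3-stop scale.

f/1.8

ISO: 400 → 320 → 250 → 200 → 160 → 125 → 100 — 2 stops lower (darker).
Shutter speed: 1/25 → 1/30 → 1/40 → 1/50 → 1/60 → 1/80 → 1/100 — 2 stops faster (darker).
Net change so far: 4 stops darker. Offset with the aperture: f/7.1 → f/6.3 → f/5.6 → f/5 → f/4.5 → f/4 → f/3.5 → f/3.2 → f/2.8 → f/2.5 → f/2.2 → f/2 → f/1.8.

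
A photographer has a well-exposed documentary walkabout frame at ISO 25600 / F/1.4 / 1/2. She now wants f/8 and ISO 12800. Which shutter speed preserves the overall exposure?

Aperture: f/1.4 → f/2 → f/2.8 → f/4 → f/5.6 → f/8 — 5 stops stopped down (darker).
ISO: 25600 → 12800 — 1 stop lower (darker).
Net change so far: 6 stops darker. Offset with the shutter speed: 1/2 → 1 → 2 → 4 → 8 → 15 → 30.

30 s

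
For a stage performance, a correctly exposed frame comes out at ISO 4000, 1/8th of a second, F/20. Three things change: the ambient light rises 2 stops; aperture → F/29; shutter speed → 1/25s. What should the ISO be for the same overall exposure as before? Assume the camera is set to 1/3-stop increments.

ISO 6400

Scene light: 2 stops brighter.
Aperture: f/20 → f/22 → f/25 → f/29 — 1 stop narrower (darker).
Shutter speed: 1/8 → 1/10 → 1/13 → 1/15 → 1/20 → 1/25 — 1 2/3 stops faster (darker).
Net so far: 2/3 stop darker. ISO: 4000 → 5000 → 6400.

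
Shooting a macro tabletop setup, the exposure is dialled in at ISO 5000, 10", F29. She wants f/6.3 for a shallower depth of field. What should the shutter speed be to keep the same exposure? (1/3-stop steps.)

Aperture: f/29 → f/25 → f/22 → f/20 → f/18 → f/16 → f/14 → f/13 → f/11 → f/10 → f/9 → f/8 → f/7.1 → f/6.3 — 4 1/3 stops larger aperture (brighter).
Need 4 1/3 stops darker from the shutter speed: 10 → 8 → 6 → 5 → 4 → 3.2 → 2.5 → 2 → 1.6 → 1.3 → 1 → 0.8 → 0.6 → 0.5.

0.5 s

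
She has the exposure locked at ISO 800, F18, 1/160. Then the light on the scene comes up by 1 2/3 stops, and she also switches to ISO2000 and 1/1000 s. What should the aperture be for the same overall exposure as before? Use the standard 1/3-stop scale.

Scene light: 1 2/3 stops brighter.
ISO: 800 → 1000 → 1250 → 1600 → 2000 — 1 1/3 stops higher (brighter).
Shutter speed: 1/160 → 1/200 → 1/250 → 1/320 → 1/400 → 1/500 → 1/640 → 1/800 → 1/1000 — 2 2/3 stops faster (darker).
Net so far: 1/3 stop brighter. Aperture: f/18 → f/20.

f/20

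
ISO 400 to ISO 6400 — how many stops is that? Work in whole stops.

4 stops

400 → 800 → 1600 → 3200 → 6400 — count the steps: 4 stops.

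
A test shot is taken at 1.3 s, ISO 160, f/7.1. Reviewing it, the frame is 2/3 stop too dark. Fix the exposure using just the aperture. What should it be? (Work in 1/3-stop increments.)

Underexposed by 2/3 stop → need 2/3 stop brighter.
Aperture: f/7.1 → f/6.3 → f/5.6.

f/5.6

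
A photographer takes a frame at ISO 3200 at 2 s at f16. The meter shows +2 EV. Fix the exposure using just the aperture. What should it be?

f/32

Overexposed by 2 stops → need 2 stops darker.
Aperture: f/16 → f/22 → f/32.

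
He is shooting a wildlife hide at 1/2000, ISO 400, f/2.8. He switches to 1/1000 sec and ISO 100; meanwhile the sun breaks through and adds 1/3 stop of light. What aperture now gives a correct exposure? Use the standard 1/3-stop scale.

Scene light: 1/3 stop brighter.
Shutter speed: 1/2000 → 1/1600 → 1/1250 → 1/1000 — 1 stop longer (brighter).
ISO: 400 → 320 → 250 → 200 → 160 → 125 → 100 — 2 stops dropped (darker).
Net so far: 2/3 stop darker. Aperture: f/2.8 → f/2.5 → f/2.2.

f/2.2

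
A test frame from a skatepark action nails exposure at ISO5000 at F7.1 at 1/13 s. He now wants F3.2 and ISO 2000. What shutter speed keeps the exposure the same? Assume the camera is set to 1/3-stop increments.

Aperture: f/7.1 → f/6.3 → f/5.6 → f/5 → f/4.5 → f/4 → f/3.5 → f/3.2 — 2 1/3 stops opened up (brighter).
ISO: 5000 → 4000 → 3200 → 2500 → 2000 — 1 1/3 stops lower (darker).
Net change so far: 1 stop brighter. Offset with the shutter speed: 1/13 → 1/15 → 1/20 → 1/25.

1/25s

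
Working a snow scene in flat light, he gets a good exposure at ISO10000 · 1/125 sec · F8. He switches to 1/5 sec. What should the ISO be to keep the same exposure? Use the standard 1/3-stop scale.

Shutter speed: 1/125 → 1/100 → 1/80 → 1/60 → 1/50 → 1/40 → 1/30 → 1/25 → 1/20 → 1/15 → 1/13 → 1/10 → 1/8 → 1/6 → 1/5 — 4 2/3 stops longer (brighter).
Need 4 2/3 stops darker from the ISO: 10000 → 8000 → 6400 → 5000 → 4000 → 3200 → 2500 → 2000 → 1600 → 1250 → 1000 → 800 → 640 → 500 → 400.

ISO 400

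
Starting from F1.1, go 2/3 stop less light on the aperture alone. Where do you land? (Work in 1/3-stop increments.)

f/1.4

Aperture: f/1.1 → f/1.2 → f/1.4 — 2/3 stop narrower (darker).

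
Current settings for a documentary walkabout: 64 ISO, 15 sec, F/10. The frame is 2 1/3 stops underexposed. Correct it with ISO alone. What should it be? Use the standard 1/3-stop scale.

Underexposed by 2 1/3 stops → need 2 1/3 stops brighter.
ISO: 64 → 80 → 100 → 125 → 160 → 200 → 250 → 320.

ISO 320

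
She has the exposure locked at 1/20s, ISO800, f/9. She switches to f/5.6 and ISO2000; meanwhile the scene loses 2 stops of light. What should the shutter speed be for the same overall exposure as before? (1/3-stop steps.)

1/30s

Scene light: 2 stops darker.
Aperture: f/9 → f/8 → f/7.1 → f/6.3 → f/5.6 — 1 1/3 stops larger aperture (brighter).
ISO: 800 → 1000 → 1250 → 1600 → 2000 — 1 1/3 stops higher (brighter).
Net so far: 2/3 stop brighter. Shutter speed: 1/20 → 1/25 → 1/30.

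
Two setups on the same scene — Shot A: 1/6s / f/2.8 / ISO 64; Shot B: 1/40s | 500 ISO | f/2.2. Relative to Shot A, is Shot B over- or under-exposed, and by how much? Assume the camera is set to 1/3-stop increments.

1 stop brighter

Aperture: f/2.8 → f/2.5 → f/2.2 — 2/3 stop opened up (brighter).
Shutter speed: 1/6 → 1/8 → 1/10 → 1/13 → 1/15 → 1/20 → 1/25 → 1/30 → 1/40 — 2 2/3 stops faster (darker).
ISO: 64 → 80 → 100 → 125 → 160 → 200 → 250 → 320 → 400 → 500 — 3 stops raised (brighter).
Net: +2/3 −2 2/3 +3 = +1 stop.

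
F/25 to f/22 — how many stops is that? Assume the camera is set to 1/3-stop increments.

1/3 stop

f/25 → f/22 — count the steps: 1 third-stops = 1/3 stop.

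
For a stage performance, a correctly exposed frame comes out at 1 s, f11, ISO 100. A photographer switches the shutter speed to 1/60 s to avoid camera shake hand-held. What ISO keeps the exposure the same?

Shutter speed: 1 → 1/2 → 1/4 → 1/8 → 1/15 → 1/30 → 1/60 — 6 stops shorter (darker).
Need 6 stops brighter from the ISO: 100 → 200 → 400 → 800 → 1600 → 3200 → 6400.

ISO 6400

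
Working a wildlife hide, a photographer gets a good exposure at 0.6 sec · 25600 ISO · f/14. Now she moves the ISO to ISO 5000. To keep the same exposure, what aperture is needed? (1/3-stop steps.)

f/6.3

ISO: 25600 → 20000 → 16000 → 12800 → 10000 → 8000 → 6400 → 5000 — 2 1/3 stops lower (darker).
Need 2 1/3 stops brighter from the aperture: f/14 → f/13 → f/11 → f/10 → f/9 → f/8 → f/7.1 → f/6.3.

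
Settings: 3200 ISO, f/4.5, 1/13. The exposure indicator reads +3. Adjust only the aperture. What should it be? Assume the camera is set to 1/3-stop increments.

Overexposed by 3 stops → need 3 stops darker.
Aperture: f/4.5 → f/5 → f/5.6 → f/6.3 → f/7.1 → f/8 → f/9 → f/10 → f/11 → f/13.

f/13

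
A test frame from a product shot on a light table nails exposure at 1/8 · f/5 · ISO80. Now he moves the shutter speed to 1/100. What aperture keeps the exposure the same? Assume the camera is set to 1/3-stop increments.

Shutter speed: 1/8 → 1/10 → 1/13 → 1/15 → 1/20 → 1/25 → 1/30 → 1/40 → 1/50 → 1/60 → 1/80 → 1/100 — 3 2/3 stops faster (darker).
Need 3 2/3 stops brighter from the aperture: f/5 → f/4.5 → f/4 → f/3.5 → f/3.2 → f/2.8 → f/2.5 → f/2.2 → f/2 → f/1.8 → f/1.6 → f/1.4.

f/1.4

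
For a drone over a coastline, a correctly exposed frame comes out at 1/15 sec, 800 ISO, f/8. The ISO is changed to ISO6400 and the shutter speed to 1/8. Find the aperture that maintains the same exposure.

f/32

ISO: 800 → 1600 → 3200 → 6400 — 3 stops raised (brighter).
Shutter speed: 1/15 → 1/8 — 1 stop slower (brighter).
Net change so far: 4 stops brighter. Offset with the aperture: f/8 → f/11 → f/16 → f/22 → f/32.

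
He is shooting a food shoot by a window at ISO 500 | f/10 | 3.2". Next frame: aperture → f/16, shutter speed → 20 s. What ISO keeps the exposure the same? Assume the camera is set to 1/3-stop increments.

ISO 200

Aperture: f/10 → f/11 → f/13 → f/14 → f/16 — 1 1/3 stops stopped down (darker).
Shutter speed: 3.2 → 4 → 5 → 6 → 8 → 10 → 13 → 15 → 20 — 2 2/3 stops longer (brighter).
Net change so far: 1 1/3 stops brighter. Offset with the ISO: 500 → 400 → 320 → 250 → 200.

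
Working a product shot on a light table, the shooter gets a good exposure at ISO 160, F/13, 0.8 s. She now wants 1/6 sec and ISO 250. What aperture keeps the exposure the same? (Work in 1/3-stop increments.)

Shutter speed: 0.8 → 0.6 → 0.5 → 0.4 → 0.3 → 1/4 → 1/5 → 1/6 — 2 1/3 stops shorter (darker).
ISO: 160 → 200 → 250 — 2/3 stop raised (brighter).
Net change so far: 1 2/3 stops darker. Offset with the aperture: f/13 → f/11 → f/10 → f/9 → f/8 → f/7.1.

f/7.1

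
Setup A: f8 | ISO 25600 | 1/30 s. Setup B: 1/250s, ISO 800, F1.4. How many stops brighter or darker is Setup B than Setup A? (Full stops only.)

Aperture: f/8 → f/5.6 → f/4 → f/2.8 → f/2 → f/1.4 — 5 stops larger aperture (brighter).
Shutter speed: 1/30 → 1/60 → 1/125 → 1/250 — 3 stops shorter (darker).
ISO: 25600 → 12800 → 6400 → 3200 → 1600 → 800 — 5 stops dropped (darker).
Net: +5 −3 −5 = −3 stops.

3 stops darker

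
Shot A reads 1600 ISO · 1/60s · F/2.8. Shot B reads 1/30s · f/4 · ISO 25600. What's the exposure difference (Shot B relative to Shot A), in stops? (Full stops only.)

Aperture: f/2.8 → f/4 — 1 stop smaller aperture (darker).
Shutter speed: 1/60 → 1/30 — 1 stop slower (brighter).
ISO: 1600 → 3200 → 6400 → 12800 → 25600 — 4 stops higher (brighter).
Net: −1 +1 +4 = +4 stops.

4 stops brighter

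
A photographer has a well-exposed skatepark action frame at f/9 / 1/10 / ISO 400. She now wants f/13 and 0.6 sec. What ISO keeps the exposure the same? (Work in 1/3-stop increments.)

Aperture: f/9 → f/10 → f/11 → f/13 — 1 stop smaller aperture (darker).
Shutter speed: 1/10 → 1/8 → 1/6 → 1/5 → 1/4 → 0.3 → 0.4 → 0.5 → 0.6 — 2 2/3 stops longer (brighter).
Net change so far: 1 2/3 stops brighter. Offset with the ISO: 400 → 320 → 250 → 200 → 160 → 125.

ISO 125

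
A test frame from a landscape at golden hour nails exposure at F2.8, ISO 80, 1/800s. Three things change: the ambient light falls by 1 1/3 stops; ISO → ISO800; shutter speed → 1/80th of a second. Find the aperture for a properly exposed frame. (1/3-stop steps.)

f/18

Scene light: 1 1/3 stops darker.
ISO: 80 → 100 → 125 → 160 → 200 → 250 → 320 → 400 → 500 → 640 → 800 — 3 1/3 stops raised (brighter).
Shutter speed: 1/800 → 1/640 → 1/500 → 1/400 → 1/320 → 1/250 → 1/200 → 1/160 → 1/125 → 1/100 → 1/80 — 3 1/3 stops slower (brighter).
Net so far: 5 1/3 stops brighter. Aperture: f/2.8 → f/3.2 → f/3.5 → f/4 → f/4.5 → f/5 → f/5.6 → f/6.3 → f/7.1 → f/8 → f/9 → f/10 → f/11 → f/13 → f/14 → f/16 → f/18.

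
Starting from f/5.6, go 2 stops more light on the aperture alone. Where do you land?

Aperture: f/5.6 → f/4 → f/2.8 — 2 stops larger aperture (brighter).

f/2.8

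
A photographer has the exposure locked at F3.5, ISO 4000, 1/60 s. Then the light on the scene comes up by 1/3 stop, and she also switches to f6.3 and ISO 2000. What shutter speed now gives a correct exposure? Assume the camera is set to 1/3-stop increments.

Scene light: 1/3 stop brighter.
Aperture: f/3.5 → f/4 → f/4.5 → f/5 → f/5.6 → f/6.3 — 1 2/3 stops narrower (darker).
ISO: 4000 → 3200 → 2500 → 2000 — 1 stop lower (darker).
Net so far: 2 1/3 stops darker. Shutter speed: 1/60 → 1/50 → 1/40 → 1/30 → 1/25 → 1/20 → 1/15 → 1/13.

1/13s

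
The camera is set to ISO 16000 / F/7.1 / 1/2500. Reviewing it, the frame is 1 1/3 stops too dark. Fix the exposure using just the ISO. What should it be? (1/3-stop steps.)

ISO 40000

Underexposed by 1 1/3 stops → need 1 1/3 stops brighter.
ISO: 16000 → 20000 → 25600 → 32000 → 40000.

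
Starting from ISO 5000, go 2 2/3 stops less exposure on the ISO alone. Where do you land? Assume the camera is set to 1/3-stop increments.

ISO 800

ISO: 5000 → 4000 → 3200 → 2500 → 2000 → 1600 → 1250 → 1000 → 800 — 2 2/3 stops dropped (darker).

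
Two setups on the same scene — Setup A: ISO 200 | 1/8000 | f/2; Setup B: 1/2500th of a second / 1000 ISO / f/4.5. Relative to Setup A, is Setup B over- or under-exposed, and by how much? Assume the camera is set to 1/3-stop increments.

1 2/3 stops brighter

Aperture: f/2 → f/2.2 → f/2.5 → f/2.8 → f/3.2 → f/3.5 → f/4 → f/4.5 — 2 1/3 stops narrower (darker).
Shutter speed: 1/8000 → 1/6400 → 1/5000 → 1/4000 → 1/3200 → 1/2500 — 1 2/3 stops slower (brighter).
ISO: 200 → 250 → 320 → 400 → 500 → 640 → 800 → 1000 — 2 1/3 stops higher (brighter).
Net: −2 1/3 +1 2/3 +2 1/3 = +1 2/3 stops.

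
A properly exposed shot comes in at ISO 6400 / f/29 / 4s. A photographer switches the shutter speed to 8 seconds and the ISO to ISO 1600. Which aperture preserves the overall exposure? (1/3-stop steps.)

f/20

Shutter speed: 4 → 5 → 6 → 8 — 1 stop longer (brighter).
ISO: 6400 → 5000 → 4000 → 3200 → 2500 → 2000 → 1600 — 2 stops dropped (darker).
Net change so far: 1 stop darker. Offset with the aperture: f/29 → f/25 → f/22 → f/20.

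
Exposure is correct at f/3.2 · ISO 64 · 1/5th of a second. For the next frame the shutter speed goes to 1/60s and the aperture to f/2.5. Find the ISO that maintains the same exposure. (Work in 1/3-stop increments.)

Shutter speed: 1/5 → 1/6 → 1/8 → 1/10 → 1/13 → 1/15 → 1/20 → 1/25 → 1/30 → 1/40 → 1/50 → 1/60 — 3 2/3 stops shorter (darker).
Aperture: f/3.2 → f/2.8 → f/2.5 — 2/3 stop larger aperture (brighter).
Net change so far: 3 stops darker. Offset with the ISO: 64 → 80 → 100 → 125 → 160 → 200 → 250 → 320 → 400 → 500.

ISO 500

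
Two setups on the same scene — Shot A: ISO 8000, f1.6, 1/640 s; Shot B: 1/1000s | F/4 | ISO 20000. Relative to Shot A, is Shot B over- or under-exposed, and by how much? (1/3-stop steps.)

Aperture: f/1.6 → f/1.8 → f/2 → f/2.2 → f/2.5 → f/2.8 → f/3.2 → f/3.5 → f/4 — 2 2/3 stops stopped down (darker).
Shutter speed: 1/640 → 1/800 → 1/1000 — 2/3 stop faster (darker).
ISO: 8000 → 10000 → 12800 → 16000 → 20000 — 1 1/3 stops raised (brighter).
Net: −2 2/3 −2/3 +1 1/3 = −2 stops.

2 stops darker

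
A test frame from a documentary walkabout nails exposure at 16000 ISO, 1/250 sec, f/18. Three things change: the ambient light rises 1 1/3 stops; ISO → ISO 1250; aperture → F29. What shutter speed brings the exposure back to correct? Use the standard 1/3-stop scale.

1/20s

Scene light: 1 1/3 stops brighter.
ISO: 16000 → 12800 → 10000 → 8000 → 6400 → 5000 → 4000 → 3200 → 2500 → 2000 → 1600 → 1250 — 3 2/3 stops dropped (darker).
Aperture: f/18 → f/20 → f/22 → f/25 → f/29 — 1 1/3 stops smaller aperture (darker).
Net so far: 3 2/3 stops darker. Shutter speed: 1/250 → 1/200 → 1/160 → 1/125 → 1/100 → 1/80 → 1/60 → 1/50 → 1/40 → 1/30 → 1/25 → 1/20.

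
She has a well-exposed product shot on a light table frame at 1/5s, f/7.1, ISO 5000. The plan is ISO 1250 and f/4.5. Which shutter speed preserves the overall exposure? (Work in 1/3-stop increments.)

ISO: 5000 → 4000 → 3200 → 2500 → 2000 → 1600 → 1250 — 2 stops dropped (darker).
Aperture: f/7.1 → f/6.3 → f/5.6 → f/5 → f/4.5 — 1 1/3 stops wider (brighter).
Net change so far: 2/3 stop darker. Offset with the shutter speed: 1/5 → 1/4 → 0.3.

0.3 s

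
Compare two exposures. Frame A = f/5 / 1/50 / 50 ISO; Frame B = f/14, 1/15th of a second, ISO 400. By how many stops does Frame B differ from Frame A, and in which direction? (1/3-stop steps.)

Aperture: f/5 → f/5.6 → f/6.3 → f/7.1 → f/8 → f/9 → f/10 → f/11 → f/13 → f/14 — 3 stops narrower (darker).
Shutter speed: 1/50 → 1/40 → 1/30 → 1/25 → 1/20 → 1/15 — 1 2/3 stops slower (brighter).
ISO: 50 → 64 → 80 → 100 → 125 → 160 → 200 → 250 → 320 → 400 — 3 stops higher (brighter).
Net: −3 +1 2/3 +3 = +1 2/3 stops.

1 2/3 stops brighter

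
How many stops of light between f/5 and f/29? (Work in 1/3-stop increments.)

5 stops

f/5 → f/5.6 → f/6.3 → f/7.1 → f/8 → f/9 → f/10 → f/11 → f/13 → f/14 → f/16 → f/18 → f/20 → f/22 → f/25 → f/29 — count the steps: 15 third-stops = 5 stops.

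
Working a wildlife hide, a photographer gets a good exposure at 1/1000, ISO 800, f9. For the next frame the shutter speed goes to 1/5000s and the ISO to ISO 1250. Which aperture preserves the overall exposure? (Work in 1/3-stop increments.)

Shutter speed: 1/1000 → 1/1250 → 1/1600 → 1/2000 → 1/2500 → 1/3200 → 1/4000 → 1/5000 — 2 1/3 stops faster (darker).
ISO: 800 → 1000 → 1250 — 2/3 stop higher (brighter).
Net change so far: 1 2/3 stops darker. Offset with the aperture: f/9 → f/8 → f/7.1 → f/6.3 → f/5.6 → f/5.

f/5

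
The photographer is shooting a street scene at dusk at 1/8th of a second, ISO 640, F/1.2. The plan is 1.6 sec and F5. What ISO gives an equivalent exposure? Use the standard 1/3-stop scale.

Shutter speed: 1/8 → 1/6 → 1/5 → 1/4 → 0.3 → 0.4 → 0.5 → 0.6 → 0.8 → 1 → 1.3 → 1.6 — 3 2/3 stops slower (brighter).
Aperture: f/1.2 → f/1.4 → f/1.6 → f/1.8 → f/2 → f/2.2 → f/2.5 → f/2.8 → f/3.2 → f/3.5 → f/4 → f/4.5 → f/5 — 4 stops smaller aperture (darker).
Net change so far: 1/3 stop darker. Offset with the ISO: 640 → 800.

ISO 800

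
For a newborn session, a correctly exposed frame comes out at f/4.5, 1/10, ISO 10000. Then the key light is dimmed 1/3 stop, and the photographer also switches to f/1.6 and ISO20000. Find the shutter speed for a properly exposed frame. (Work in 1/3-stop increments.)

1/125s

Scene light: 1/3 stop darker.
Aperture: f/4.5 → f/4 → f/3.5 → f/3.2 → f/2.8 → f/2.5 → f/2.2 → f/2 → f/1.8 → f/1.6 — 3 stops larger aperture (brighter).
ISO: 10000 → 12800 → 16000 → 20000 — 1 stop higher (brighter).
Net so far: 3 2/3 stops brighter. Shutter speed: 1/10 → 1/13 → 1/15 → 1/20 → 1/25 → 1/30 → 1/40 → 1/50 → 1/60 → 1/80 → 1/100 → 1/125.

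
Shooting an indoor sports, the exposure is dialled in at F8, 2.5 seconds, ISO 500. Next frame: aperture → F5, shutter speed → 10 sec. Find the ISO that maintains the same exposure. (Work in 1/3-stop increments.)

Aperture: f/8 → f/7.1 → f/6.3 → f/5.6 → f/5 — 1 1/3 stops opened up (brighter).
Shutter speed: 2.5 → 3.2 → 4 → 5 → 6 → 8 → 10 — 2 stops slower (brighter).
Net change so far: 3 1/3 stops brighter. Offset with the ISO: 500 → 400 → 320 → 250 → 200 → 160 → 125 → 100 → 80 → 64 → 50.

ISO 50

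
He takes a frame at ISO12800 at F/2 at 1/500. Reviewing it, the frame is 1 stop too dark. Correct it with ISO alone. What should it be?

Underexposed by 1 stop → need 1 stop brighter.
ISO: 12800 → 25600.

ISO 25600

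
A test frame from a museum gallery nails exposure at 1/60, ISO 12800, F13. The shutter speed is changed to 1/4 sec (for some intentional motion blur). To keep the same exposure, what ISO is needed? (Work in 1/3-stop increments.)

ISO 800

Shutter speed: 1/60 → 1/50 → 1/40 → 1/30 → 1/25 → 1/20 → 1/15 → 1/13 → 1/10 → 1/8 → 1/6 → 1/5 → 1/4 — 4 stops longer (brighter).
Need 4 stops darker from the ISO: 12800 → 10000 → 8000 → 6400 → 5000 → 4000 → 3200 → 2500 → 2000 → 1600 → 1250 → 1000 → 800.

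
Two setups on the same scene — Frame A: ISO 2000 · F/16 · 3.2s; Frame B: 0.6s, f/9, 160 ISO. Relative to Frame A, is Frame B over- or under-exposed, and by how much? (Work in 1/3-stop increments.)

4 1/3 stops darker

Aperture: f/16 → f/14 → f/13 → f/11 → f/10 → f/9 — 1 2/3 stops larger aperture (brighter).
Shutter speed: 3.2 → 2.5 → 2 → 1.6 → 1.3 → 1 → 0.8 → 0.6 — 2 1/3 stops shorter (darker).
ISO: 2000 → 1600 → 1250 → 1000 → 800 → 640 → 500 → 400 → 320 → 250 → 200 → 160 — 3 2/3 stops dropped (darker).
Net: +1 2/3 −2 1/3 −3 2/3 = −4 1/3 stops.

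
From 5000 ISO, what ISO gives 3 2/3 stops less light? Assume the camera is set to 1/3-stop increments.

ISO: 5000 → 4000 → 3200 → 2500 → 2000 → 1600 → 1250 → 1000 → 800 → 640 → 500 → 400 — 3 2/3 stops lower (darker).

ISO 400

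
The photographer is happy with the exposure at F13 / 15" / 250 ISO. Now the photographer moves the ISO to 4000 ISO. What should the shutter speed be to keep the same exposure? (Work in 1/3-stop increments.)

ISO: 250 → 320 → 400 → 500 → 640 → 800 → 1000 → 1250 → 1600 → 2000 → 2500 → 3200 → 4000 — 4 stops raised (brighter).
Need 4 stops darker from the shutter speed: 15 → 13 → 10 → 8 → 6 → 5 → 4 → 3.2 → 2.5 → 2 → 1.6 → 1.3 → 1.

1 s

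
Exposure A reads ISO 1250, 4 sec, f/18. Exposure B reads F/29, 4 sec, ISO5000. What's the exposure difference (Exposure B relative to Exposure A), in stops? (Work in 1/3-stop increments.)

2/3 stop brighter

Aperture: f/18 → f/20 → f/22 → f/25 → f/29 — 1 1/3 stops smaller aperture (darker).
Shutter speed: unchanged.
ISO: 1250 → 1600 → 2000 → 2500 → 3200 → 4000 → 5000 — 2 stops raised (brighter).
Net: −1 1/3 +2 = +2/3 stops.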